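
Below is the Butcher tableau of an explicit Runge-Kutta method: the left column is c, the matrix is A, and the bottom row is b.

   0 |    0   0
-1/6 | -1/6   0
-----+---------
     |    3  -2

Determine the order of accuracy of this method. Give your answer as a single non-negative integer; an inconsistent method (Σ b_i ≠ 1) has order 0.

b = (3, -2)
c = (0, -1/6)
Σ b_i: 3·1 + (-2)·1 = 1 ✓
b·c: (-2)·(-1/6) = 1/3 ≠ 1/2 ⇒ order 1.

1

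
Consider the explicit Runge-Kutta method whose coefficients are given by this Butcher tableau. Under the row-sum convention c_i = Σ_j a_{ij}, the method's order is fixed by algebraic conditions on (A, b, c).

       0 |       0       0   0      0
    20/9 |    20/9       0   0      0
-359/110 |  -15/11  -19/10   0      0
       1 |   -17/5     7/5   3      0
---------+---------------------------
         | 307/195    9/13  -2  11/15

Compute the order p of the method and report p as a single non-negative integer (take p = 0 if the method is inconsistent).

1

b = (307/195, 9/13, -2, 11/15)
c = (0, 20/9, -359/110, 1)
Ac = (0, 0, -38/9, -6613/990)
Σ b_i: 307/195·1 + 9/13·1 + (-2)·1 + 11/15·1 = 1 ✓
b·c: 9/13·20/9 + (-2)·(-359/110) + 11/15·1 = 18874/2145 ≠ 1/2 ⇒ order 1.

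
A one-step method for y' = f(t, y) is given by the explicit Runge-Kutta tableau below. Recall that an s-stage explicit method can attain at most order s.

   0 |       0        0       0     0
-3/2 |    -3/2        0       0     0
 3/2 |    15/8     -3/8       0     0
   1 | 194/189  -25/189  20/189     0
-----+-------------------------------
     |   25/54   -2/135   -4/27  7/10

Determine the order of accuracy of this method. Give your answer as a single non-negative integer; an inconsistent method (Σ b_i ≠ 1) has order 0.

4

b = (25/54, -2/135, -4/27, 7/10)
c = (0, -3/2, 3/2, 1)
Ac = (0, 0, 9/16, 5/14)
Σ b_i: 25/54·1 + (-2/135)·1 + (-4/27)·1 + 7/10·1 = 1 ✓
b·c: (-2/135)·(-3/2) + (-4/27)·3/2 + 7/10·1 = 1/2 ✓
b·c²: (-2/135)·9/4 + (-4/27)·9/4 + 7/10·1 = 1/3 ✓
b·Ac: (-4/27)·9/16 + 7/10·5/14 = 1/6 ✓
b·c³: (-2/135)·(-27/8) + (-4/27)·27/8 + 7/10·1 = 1/4 ✓
b·(c∘Ac): (-4/27)·27/32 + 7/10·5/14 = 1/8 ✓
b·Ac²: (-4/27)·(-27/32) + 7/10·(-5/84) = 1/12 ✓
b·A²c: 7/10·5/84 = 1/24 ✓; 4 stages ⇒ order 4.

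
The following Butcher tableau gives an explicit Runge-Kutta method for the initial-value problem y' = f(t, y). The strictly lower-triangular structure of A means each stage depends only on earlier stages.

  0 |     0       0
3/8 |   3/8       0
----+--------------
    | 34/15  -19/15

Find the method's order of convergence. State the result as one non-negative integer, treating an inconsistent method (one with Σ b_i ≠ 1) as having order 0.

b = (34/15, -19/15)
c = (0, 3/8)
Σ b_i: 34/15·1 + (-19/15)·1 = 1 ✓
b·c: (-19/15)·3/8 = -19/40 ≠ 1/2 ⇒ order 1.

1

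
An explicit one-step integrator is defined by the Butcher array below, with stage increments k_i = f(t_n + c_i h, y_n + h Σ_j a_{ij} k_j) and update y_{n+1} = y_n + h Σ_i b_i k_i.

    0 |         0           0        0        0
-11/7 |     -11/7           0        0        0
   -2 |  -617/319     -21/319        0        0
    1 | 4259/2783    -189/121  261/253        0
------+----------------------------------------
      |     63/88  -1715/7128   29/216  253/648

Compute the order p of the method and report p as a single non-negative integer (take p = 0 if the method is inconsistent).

b = (63/88, -1715/7128, 29/216, 253/648)
c = (0, -11/7, -2, 1)
Ac = (0, 0, 3/29, 9/23)
Σ b_i: 63/88·1 + (-1715/7128)·1 + 29/216·1 + 253/648·1 = 1 ✓
b·c: (-1715/7128)·(-11/7) + 29/216·(-2) + 253/648·1 = 1/2 ✓
b·c²: (-1715/7128)·121/49 + 29/216·4 + 253/648·1 = 1/3 ✓
b·Ac: 29/216·3/29 + 253/648·9/23 = 1/6 ✓
b·c³: (-1715/7128)·(-1331/343) + 29/216·(-8) + 253/648·1 = 1/4 ✓
b·(c∘Ac): 29/216·(-6/29) + 253/648·9/23 = 1/8 ✓
b·Ac²: 29/216·(-33/203) + 253/648·477/1771 = 1/12 ✓
b·A²c: 253/648·27/253 = 1/24 ✓; 4 stages ⇒ order 4.

4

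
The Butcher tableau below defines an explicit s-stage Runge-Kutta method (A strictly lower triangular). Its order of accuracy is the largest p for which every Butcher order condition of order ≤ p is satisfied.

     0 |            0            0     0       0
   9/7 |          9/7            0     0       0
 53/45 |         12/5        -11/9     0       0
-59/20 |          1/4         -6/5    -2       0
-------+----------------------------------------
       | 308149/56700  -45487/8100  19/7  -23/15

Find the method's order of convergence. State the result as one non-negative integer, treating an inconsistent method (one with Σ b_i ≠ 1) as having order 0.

b = (308149/56700, -45487/8100, 19/7, -23/15)
c = (0, 9/7, 53/45, -59/20)
Ac = (0, 0, -11/7, -1228/315)
Σ b_i: 308149/56700·1 + (-45487/8100)·1 + 19/7·1 + (-23/15)·1 = 1 ✓
b·c: (-45487/8100)·9/7 + 19/7·53/45 + (-23/15)·(-59/20) = 1/2 ✓
b·c²: (-45487/8100)·81/49 + 19/7·2809/2025 + (-23/15)·3481/400 = -149724529/7938000 ≠ 1/3 ⇒ order 2.
b·Ac: 19/7·(-11/7) + (-23/15)·(-1228/315) = 56633/33075 ≠ 1/6

2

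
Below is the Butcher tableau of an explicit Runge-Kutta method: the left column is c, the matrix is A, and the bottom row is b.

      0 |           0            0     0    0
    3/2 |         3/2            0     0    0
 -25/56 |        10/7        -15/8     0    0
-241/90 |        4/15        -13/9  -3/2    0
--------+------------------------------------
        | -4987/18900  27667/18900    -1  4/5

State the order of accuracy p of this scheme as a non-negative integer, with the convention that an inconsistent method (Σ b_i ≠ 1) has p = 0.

b = (-4987/18900, 27667/18900, -1, 4/5)
c = (0, 3/2, -25/56, -241/90)
Ac = (0, 0, -45/16, -503/336)
Σ b_i: (-4987/18900)·1 + 27667/18900·1 + (-1)·1 + 4/5·1 = 1 ✓
b·c: 27667/18900·3/2 + (-1)·(-25/56) + 4/5·(-241/90) = 1/2 ✓
b·c²: 27667/18900·9/4 + (-1)·625/3136 + 4/5·58081/8100 = 280395151/31752000 ≠ 1/3 ⇒ order 2.
b·Ac: (-1)·(-45/16) + 4/5·(-503/336) = 2713/1680 ≠ 1/6

2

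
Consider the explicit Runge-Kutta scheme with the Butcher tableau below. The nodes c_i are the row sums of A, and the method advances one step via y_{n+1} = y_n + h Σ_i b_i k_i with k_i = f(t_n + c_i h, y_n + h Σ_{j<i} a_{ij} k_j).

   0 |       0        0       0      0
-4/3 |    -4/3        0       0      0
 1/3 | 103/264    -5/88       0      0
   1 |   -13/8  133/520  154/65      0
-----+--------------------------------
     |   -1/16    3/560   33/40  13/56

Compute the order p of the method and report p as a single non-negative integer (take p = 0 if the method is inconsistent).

b = (-1/16, 3/560, 33/40, 13/56)
c = (0, -4/3, 1/3, 1)
Ac = (0, 0, 5/66, 35/78)
Σ b_i: (-1/16)·1 + 3/560·1 + 33/40·1 + 13/56·1 = 1 ✓
b·c: 3/560·(-4/3) + 33/40·1/3 + 13/56·1 = 1/2 ✓
b·c²: 3/560·16/9 + 33/40·1/9 + 13/56·1 = 1/3 ✓
b·Ac: 33/40·5/66 + 13/56·35/78 = 1/6 ✓
b·c³: 3/560·(-64/27) + 33/40·1/27 + 13/56·1 = 1/4 ✓
b·(c∘Ac): 33/40·5/198 + 13/56·35/78 = 1/8 ✓
b·Ac²: 33/40·(-10/99) + 13/56·28/39 = 1/12 ✓
b·A²c: 13/56·7/39 = 1/24 ✓; 4 stages ⇒ order 4.

4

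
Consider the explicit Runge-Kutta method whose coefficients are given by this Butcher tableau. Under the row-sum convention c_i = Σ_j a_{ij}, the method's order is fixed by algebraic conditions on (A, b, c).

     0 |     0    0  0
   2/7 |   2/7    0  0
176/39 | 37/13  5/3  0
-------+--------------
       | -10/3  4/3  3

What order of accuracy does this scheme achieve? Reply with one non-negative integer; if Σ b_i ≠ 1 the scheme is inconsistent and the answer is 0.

b = (-10/3, 4/3, 3)
c = (0, 2/7, 176/39)
Ac = (0, 0, 10/21)
Σ b_i: (-10/3)·1 + 4/3·1 + 3·1 = 1 ✓
b·c: 4/3·2/7 + 3·176/39 = 3800/273 ≠ 1/2 ⇒ order 1.

1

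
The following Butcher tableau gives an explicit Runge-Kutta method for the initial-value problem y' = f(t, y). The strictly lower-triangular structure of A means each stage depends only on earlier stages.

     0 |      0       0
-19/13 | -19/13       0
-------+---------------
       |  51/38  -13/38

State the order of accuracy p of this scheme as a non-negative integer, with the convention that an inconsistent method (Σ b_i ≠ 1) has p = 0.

b = (51/38, -13/38)
c = (0, -19/13)
Σ b_i: 51/38·1 + (-13/38)·1 = 1 ✓
b·c: (-13/38)·(-19/13) = 1/2 ✓; 2 stages ⇒ order 2.

2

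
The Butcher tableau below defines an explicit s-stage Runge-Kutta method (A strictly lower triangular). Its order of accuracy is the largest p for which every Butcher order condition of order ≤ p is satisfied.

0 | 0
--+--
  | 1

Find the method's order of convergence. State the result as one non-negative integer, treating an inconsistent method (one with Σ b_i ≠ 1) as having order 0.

b = (1)
c = (0)
Σ b_i: 1·1 = 1 ✓; 1 stage ⇒ order 1.

1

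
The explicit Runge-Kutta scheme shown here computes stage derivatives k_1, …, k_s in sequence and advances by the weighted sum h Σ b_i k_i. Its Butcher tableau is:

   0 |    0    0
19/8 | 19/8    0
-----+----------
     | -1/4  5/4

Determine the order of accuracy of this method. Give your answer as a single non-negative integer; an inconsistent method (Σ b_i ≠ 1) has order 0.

b = (-1/4, 5/4)
c = (0, 19/8)
Σ b_i: (-1/4)·1 + 5/4·1 = 1 ✓
b·c: 5/4·19/8 = 95/32 ≠ 1/2 ⇒ order 1.

1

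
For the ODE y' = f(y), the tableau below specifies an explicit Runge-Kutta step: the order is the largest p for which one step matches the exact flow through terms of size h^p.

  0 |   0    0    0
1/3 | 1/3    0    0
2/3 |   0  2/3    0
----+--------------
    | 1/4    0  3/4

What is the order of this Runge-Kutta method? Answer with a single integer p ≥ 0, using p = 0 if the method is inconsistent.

3

b = (1/4, 0, 3/4)
c = (0, 1/3, 2/3)
Ac = (0, 0, 2/9)
Σ b_i: 1/4·1 + 3/4·1 = 1 ✓
b·c: 3/4·2/3 = 1/2 ✓
b·c²: 3/4·4/9 = 1/3 ✓
b·Ac: 3/4·2/9 = 1/6 ✓; 3 stages ⇒ order 3.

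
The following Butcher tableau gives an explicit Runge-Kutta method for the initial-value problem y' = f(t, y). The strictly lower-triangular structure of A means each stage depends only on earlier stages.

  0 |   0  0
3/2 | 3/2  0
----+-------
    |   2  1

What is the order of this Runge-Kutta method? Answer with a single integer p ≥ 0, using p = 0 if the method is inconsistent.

b = (2, 1)
c = (0, 3/2)
Σ b_i: 2·1 + 1·1 = 3 ≠ 1 ⇒ order 0.

0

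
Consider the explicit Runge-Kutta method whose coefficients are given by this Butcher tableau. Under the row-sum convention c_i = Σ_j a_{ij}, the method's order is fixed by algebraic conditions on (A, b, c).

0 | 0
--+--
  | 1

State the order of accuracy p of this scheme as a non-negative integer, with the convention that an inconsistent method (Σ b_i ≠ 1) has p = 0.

1

b = (1)
c = (0)
Σ b_i: 1·1 = 1 ✓; 1 stage ⇒ order 1.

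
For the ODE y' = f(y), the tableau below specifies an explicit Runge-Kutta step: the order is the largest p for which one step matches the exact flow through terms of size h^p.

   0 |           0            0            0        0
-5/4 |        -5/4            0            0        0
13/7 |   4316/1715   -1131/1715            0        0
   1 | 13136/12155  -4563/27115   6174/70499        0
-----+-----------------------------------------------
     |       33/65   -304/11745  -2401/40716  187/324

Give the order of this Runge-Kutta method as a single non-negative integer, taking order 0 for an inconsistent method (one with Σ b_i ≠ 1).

4

b = (33/65, -304/11745, -2401/40716, 187/324)
c = (0, -5/4, 13/7, 1)
Ac = (0, 0, 1131/1372, 279/748)
Σ b_i: 33/65·1 + (-304/11745)·1 + (-2401/40716)·1 + 187/324·1 = 1 ✓
b·c: (-304/11745)·(-5/4) + (-2401/40716)·13/7 + 187/324·1 = 1/2 ✓
b·c²: (-304/11745)·25/16 + (-2401/40716)·169/49 + 187/324·1 = 1/3 ✓
b·Ac: (-2401/40716)·1131/1372 + 187/324·279/748 = 1/6 ✓
b·c³: (-304/11745)·(-125/64) + (-2401/40716)·2197/343 + 187/324·1 = 1/4 ✓
b·(c∘Ac): (-2401/40716)·14703/9604 + 187/324·279/748 = 1/8 ✓
b·Ac²: (-2401/40716)·(-5655/5488) + 187/324·117/2992 = 1/12 ✓
b·A²c: 187/324·27/374 = 1/24 ✓; 4 stages ⇒ order 4.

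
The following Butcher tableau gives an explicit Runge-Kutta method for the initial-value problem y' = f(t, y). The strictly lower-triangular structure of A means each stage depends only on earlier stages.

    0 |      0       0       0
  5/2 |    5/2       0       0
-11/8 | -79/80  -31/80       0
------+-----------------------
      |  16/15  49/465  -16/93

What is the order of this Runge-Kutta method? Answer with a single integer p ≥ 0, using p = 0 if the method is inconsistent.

3

b = (16/15, 49/465, -16/93)
c = (0, 5/2, -11/8)
Ac = (0, 0, -31/32)
Σ b_i: 16/15·1 + 49/465·1 + (-16/93)·1 = 1 ✓
b·c: 49/465·5/2 + (-16/93)·(-11/8) = 1/2 ✓
b·c²: 49/465·25/4 + (-16/93)·121/64 = 1/3 ✓
b·Ac: (-16/93)·(-31/32) = 1/6 ✓; 3 stages ⇒ order 3.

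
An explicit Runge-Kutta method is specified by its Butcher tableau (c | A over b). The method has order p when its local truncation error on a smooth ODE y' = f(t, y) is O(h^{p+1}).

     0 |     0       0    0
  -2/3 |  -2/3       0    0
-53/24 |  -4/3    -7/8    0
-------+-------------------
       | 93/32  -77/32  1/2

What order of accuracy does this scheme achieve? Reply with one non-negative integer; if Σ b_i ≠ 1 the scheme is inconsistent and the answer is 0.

2

b = (93/32, -77/32, 1/2)
c = (0, -2/3, -53/24)
Ac = (0, 0, 7/12)
Σ b_i: 93/32·1 + (-77/32)·1 + 1/2·1 = 1 ✓
b·c: (-77/32)·(-2/3) + 1/2·(-53/24) = 1/2 ✓
b·c²: (-77/32)·4/9 + 1/2·2809/576 = 1577/1152 ≠ 1/3 ⇒ order 2.
b·Ac: 1/2·7/12 = 7/24 ≠ 1/6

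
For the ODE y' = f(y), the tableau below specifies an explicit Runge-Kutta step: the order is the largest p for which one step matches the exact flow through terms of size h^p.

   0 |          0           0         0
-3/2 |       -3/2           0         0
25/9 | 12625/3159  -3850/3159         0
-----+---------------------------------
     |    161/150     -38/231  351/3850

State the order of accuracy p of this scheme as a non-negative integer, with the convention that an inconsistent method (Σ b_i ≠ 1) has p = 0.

b = (161/150, -38/231, 351/3850)
c = (0, -3/2, 25/9)
Ac = (0, 0, 1925/1053)
Σ b_i: 161/150·1 + (-38/231)·1 + 351/3850·1 = 1 ✓
b·c: (-38/231)·(-3/2) + 351/3850·25/9 = 1/2 ✓
b·c²: (-38/231)·9/4 + 351/3850·625/81 = 1/3 ✓
b·Ac: 351/3850·1925/1053 = 1/6 ✓; 3 stages ⇒ order 3.

3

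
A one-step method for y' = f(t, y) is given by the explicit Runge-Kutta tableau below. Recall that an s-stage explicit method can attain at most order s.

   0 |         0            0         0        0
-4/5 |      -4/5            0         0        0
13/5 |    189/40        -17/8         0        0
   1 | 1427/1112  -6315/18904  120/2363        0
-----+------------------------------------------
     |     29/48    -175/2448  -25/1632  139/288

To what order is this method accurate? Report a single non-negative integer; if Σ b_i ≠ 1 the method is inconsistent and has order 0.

4

b = (29/48, -175/2448, -25/1632, 139/288)
c = (0, -4/5, 13/5, 1)
Ac = (0, 0, 17/10, 111/278)
Σ b_i: 29/48·1 + (-175/2448)·1 + (-25/1632)·1 + 139/288·1 = 1 ✓
b·c: (-175/2448)·(-4/5) + (-25/1632)·13/5 + 139/288·1 = 1/2 ✓
b·c²: (-175/2448)·16/25 + (-25/1632)·169/25 + 139/288·1 = 1/3 ✓
b·Ac: (-25/1632)·17/10 + 139/288·111/278 = 1/6 ✓
b·c³: (-175/2448)·(-64/125) + (-25/1632)·2197/125 + 139/288·1 = 1/4 ✓
b·(c∘Ac): (-25/1632)·221/50 + 139/288·111/278 = 1/8 ✓
b·Ac²: (-25/1632)·(-34/25) + 139/288·18/139 = 1/12 ✓
b·A²c: 139/288·12/139 = 1/24 ✓; 4 stages ⇒ order 4.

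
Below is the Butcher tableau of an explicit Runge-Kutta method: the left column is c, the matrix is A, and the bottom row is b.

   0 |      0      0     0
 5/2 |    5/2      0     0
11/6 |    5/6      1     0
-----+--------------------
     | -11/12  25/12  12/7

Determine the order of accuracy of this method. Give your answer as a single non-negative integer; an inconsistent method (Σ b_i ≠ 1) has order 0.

b = (-11/12, 25/12, 12/7)
c = (0, 5/2, 11/6)
Ac = (0, 0, 5/2)
Σ b_i: (-11/12)·1 + 25/12·1 + 12/7·1 = 121/42 ≠ 1 ⇒ order 0.

0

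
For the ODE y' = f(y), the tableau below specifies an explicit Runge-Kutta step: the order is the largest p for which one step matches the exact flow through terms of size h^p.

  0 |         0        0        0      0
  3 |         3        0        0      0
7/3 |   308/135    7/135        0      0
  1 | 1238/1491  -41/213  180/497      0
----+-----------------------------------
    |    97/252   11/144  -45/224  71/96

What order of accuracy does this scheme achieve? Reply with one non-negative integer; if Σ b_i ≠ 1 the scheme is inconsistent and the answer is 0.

4

b = (97/252, 11/144, -45/224, 71/96)
c = (0, 3, 7/3, 1)
Ac = (0, 0, 7/45, 19/71)
Σ b_i: 97/252·1 + 11/144·1 + (-45/224)·1 + 71/96·1 = 1 ✓
b·c: 11/144·3 + (-45/224)·7/3 + 71/96·1 = 1/2 ✓
b·c²: 11/144·9 + (-45/224)·49/9 + 71/96·1 = 1/3 ✓
b·Ac: (-45/224)·7/45 + 71/96·19/71 = 1/6 ✓
b·c³: 11/144·27 + (-45/224)·343/27 + 71/96·1 = 1/4 ✓
b·(c∘Ac): (-45/224)·49/135 + 71/96·19/71 = 1/8 ✓
b·Ac²: (-45/224)·7/15 + 71/96·17/71 = 1/12 ✓
b·A²c: 71/96·4/71 = 1/24 ✓; 4 stages ⇒ order 4.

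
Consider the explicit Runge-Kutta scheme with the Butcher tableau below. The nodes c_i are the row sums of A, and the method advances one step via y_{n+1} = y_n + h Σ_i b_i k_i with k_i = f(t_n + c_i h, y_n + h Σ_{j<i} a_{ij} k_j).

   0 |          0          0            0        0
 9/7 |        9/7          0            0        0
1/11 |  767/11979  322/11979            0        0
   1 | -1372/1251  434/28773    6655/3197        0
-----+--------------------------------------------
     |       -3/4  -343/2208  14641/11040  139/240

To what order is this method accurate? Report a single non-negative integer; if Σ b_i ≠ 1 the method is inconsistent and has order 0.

4

b = (-3/4, -343/2208, 14641/11040, 139/240)
c = (0, 9/7, 1/11, 1)
Ac = (0, 0, 46/1331, 29/139)
Σ b_i: (-3/4)·1 + (-343/2208)·1 + 14641/11040·1 + 139/240·1 = 1 ✓
b·c: (-343/2208)·9/7 + 14641/11040·1/11 + 139/240·1 = 1/2 ✓
b·c²: (-343/2208)·81/49 + 14641/11040·1/121 + 139/240·1 = 1/3 ✓
b·Ac: 14641/11040·46/1331 + 139/240·29/139 = 1/6 ✓
b·c³: (-343/2208)·729/343 + 14641/11040·1/1331 + 139/240·1 = 1/4 ✓
b·(c∘Ac): 14641/11040·46/14641 + 139/240·29/139 = 1/8 ✓
b·Ac²: 14641/11040·414/9317 + 139/240·41/973 = 1/12 ✓
b·A²c: 139/240·10/139 = 1/24 ✓; 4 stages ⇒ order 4.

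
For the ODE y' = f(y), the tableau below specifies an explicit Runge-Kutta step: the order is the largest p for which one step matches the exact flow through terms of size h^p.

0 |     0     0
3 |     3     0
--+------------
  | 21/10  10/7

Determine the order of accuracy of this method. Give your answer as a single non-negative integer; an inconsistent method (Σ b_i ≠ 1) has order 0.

0

b = (21/10, 10/7)
c = (0, 3)
Σ b_i: 21/10·1 + 10/7·1 = 247/70 ≠ 1 ⇒ order 0.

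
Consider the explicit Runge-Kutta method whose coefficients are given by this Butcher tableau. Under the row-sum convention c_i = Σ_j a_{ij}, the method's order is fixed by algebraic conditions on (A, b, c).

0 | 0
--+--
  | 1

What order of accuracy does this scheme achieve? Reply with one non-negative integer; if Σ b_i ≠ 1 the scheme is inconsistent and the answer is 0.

b = (1)
c = (0)
Σ b_i: 1·1 = 1 ✓; 1 stage ⇒ order 1.

1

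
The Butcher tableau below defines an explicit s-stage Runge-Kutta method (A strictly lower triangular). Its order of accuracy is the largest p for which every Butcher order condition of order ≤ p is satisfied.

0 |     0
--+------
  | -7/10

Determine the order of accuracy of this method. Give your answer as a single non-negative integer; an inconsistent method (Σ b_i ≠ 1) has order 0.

0

b = (-7/10)
c = (0)
Σ b_i: (-7/10)·1 = -7/10 ≠ 1 ⇒ order 0.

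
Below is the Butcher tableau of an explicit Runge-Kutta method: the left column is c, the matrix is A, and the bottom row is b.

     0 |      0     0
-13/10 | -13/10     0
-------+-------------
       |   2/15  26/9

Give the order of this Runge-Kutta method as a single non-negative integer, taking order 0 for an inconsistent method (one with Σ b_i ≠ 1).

b = (2/15, 26/9)
c = (0, -13/10)
Σ b_i: 2/15·1 + 26/9·1 = 136/45 ≠ 1 ⇒ order 0.

0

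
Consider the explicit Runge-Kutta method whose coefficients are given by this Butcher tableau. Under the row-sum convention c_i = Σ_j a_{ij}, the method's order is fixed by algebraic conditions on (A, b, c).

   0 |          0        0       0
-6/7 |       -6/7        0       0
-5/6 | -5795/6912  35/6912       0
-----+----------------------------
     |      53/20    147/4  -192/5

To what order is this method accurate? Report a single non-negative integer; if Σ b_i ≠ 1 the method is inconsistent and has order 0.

3

b = (53/20, 147/4, -192/5)
c = (0, -6/7, -5/6)
Ac = (0, 0, -5/1152)
Σ b_i: 53/20·1 + 147/4·1 + (-192/5)·1 = 1 ✓
b·c: 147/4·(-6/7) + (-192/5)·(-5/6) = 1/2 ✓
b·c²: 147/4·36/49 + (-192/5)·25/36 = 1/3 ✓
b·Ac: (-192/5)·(-5/1152) = 1/6 ✓; 3 stages ⇒ order 3.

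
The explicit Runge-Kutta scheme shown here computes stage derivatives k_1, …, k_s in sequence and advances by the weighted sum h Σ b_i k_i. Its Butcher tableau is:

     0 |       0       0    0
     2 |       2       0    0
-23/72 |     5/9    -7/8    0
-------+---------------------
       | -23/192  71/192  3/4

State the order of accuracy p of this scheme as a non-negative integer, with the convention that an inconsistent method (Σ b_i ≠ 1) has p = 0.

b = (-23/192, 71/192, 3/4)
c = (0, 2, -23/72)
Ac = (0, 0, -7/4)
Σ b_i: (-23/192)·1 + 71/192·1 + 3/4·1 = 1 ✓
b·c: 71/192·2 + 3/4·(-23/72) = 1/2 ✓
b·c²: 71/192·4 + 3/4·529/5184 = 10753/6912 ≠ 1/3 ⇒ order 2.
b·Ac: 3/4·(-7/4) = -21/16 ≠ 1/6

2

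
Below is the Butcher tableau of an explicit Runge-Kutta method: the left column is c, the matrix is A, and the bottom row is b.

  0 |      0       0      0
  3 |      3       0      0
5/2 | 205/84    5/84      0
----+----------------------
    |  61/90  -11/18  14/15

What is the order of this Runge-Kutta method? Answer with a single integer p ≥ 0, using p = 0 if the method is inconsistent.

b = (61/90, -11/18, 14/15)
c = (0, 3, 5/2)
Ac = (0, 0, 5/28)
Σ b_i: 61/90·1 + (-11/18)·1 + 14/15·1 = 1 ✓
b·c: (-11/18)·3 + 14/15·5/2 = 1/2 ✓
b·c²: (-11/18)·9 + 14/15·25/4 = 1/3 ✓
b·Ac: 14/15·5/28 = 1/6 ✓; 3 stages ⇒ order 3.

3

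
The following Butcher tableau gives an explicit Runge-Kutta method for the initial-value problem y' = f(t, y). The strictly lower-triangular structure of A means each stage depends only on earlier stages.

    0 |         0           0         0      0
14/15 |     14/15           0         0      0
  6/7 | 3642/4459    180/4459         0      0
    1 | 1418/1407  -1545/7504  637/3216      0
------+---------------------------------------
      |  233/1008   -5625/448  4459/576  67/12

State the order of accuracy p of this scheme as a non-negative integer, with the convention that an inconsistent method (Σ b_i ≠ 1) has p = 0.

b = (233/1008, -5625/448, 4459/576, 67/12)
c = (0, 14/15, 6/7, 1)
Ac = (0, 0, 24/637, -3/134)
Σ b_i: 233/1008·1 + (-5625/448)·1 + 4459/576·1 + 67/12·1 = 1 ✓
b·c: (-5625/448)·14/15 + 4459/576·6/7 + 67/12·1 = 1/2 ✓
b·c²: (-5625/448)·196/225 + 4459/576·36/49 + 67/12·1 = 1/3 ✓
b·Ac: 4459/576·24/637 + 67/12·(-3/134) = 1/6 ✓
b·c³: (-5625/448)·2744/3375 + 4459/576·216/343 + 67/12·1 = 1/4 ✓
b·(c∘Ac): 4459/576·144/4459 + 67/12·(-3/134) = 1/8 ✓
b·Ac²: 4459/576·16/455 + 67/12·(-34/1005) = 1/12 ✓
b·A²c: 67/12·1/134 = 1/24 ✓; 4 stages ⇒ order 4.

4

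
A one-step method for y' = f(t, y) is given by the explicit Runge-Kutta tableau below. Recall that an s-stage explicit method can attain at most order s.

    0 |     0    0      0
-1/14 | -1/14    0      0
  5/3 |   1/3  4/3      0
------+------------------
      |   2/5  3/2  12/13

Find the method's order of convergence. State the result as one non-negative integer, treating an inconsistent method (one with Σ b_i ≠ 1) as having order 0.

b = (2/5, 3/2, 12/13)
c = (0, -1/14, 5/3)
Ac = (0, 0, -2/21)
Σ b_i: 2/5·1 + 3/2·1 + 12/13·1 = 367/130 ≠ 1 ⇒ order 0.

0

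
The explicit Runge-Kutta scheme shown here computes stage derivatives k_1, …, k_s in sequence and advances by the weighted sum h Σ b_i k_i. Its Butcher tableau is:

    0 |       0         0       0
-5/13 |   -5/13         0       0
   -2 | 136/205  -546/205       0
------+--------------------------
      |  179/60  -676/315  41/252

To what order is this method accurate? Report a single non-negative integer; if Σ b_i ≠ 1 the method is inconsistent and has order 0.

b = (179/60, -676/315, 41/252)
c = (0, -5/13, -2)
Ac = (0, 0, 42/41)
Σ b_i: 179/60·1 + (-676/315)·1 + 41/252·1 = 1 ✓
b·c: (-676/315)·(-5/13) + 41/252·(-2) = 1/2 ✓
b·c²: (-676/315)·25/169 + 41/252·4 = 1/3 ✓
b·Ac: 41/252·42/41 = 1/6 ✓; 3 stages ⇒ order 3.

3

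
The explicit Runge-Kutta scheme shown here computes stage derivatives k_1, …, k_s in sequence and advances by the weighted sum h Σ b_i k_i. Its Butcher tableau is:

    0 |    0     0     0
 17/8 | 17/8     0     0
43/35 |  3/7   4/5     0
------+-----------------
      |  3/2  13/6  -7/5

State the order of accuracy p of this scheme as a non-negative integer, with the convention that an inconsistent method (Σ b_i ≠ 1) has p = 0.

0

b = (3/2, 13/6, -7/5)
c = (0, 17/8, 43/35)
Ac = (0, 0, 17/10)
Σ b_i: 3/2·1 + 13/6·1 + (-7/5)·1 = 34/15 ≠ 1 ⇒ order 0.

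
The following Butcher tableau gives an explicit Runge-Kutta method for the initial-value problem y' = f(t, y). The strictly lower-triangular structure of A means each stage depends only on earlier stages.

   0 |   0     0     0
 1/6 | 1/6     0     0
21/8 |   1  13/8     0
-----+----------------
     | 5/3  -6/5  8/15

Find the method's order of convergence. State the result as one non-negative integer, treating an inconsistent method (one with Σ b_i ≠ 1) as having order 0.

b = (5/3, -6/5, 8/15)
c = (0, 1/6, 21/8)
Ac = (0, 0, 13/48)
Σ b_i: 5/3·1 + (-6/5)·1 + 8/15·1 = 1 ✓
b·c: (-6/5)·1/6 + 8/15·21/8 = 6/5 ≠ 1/2 ⇒ order 1.

1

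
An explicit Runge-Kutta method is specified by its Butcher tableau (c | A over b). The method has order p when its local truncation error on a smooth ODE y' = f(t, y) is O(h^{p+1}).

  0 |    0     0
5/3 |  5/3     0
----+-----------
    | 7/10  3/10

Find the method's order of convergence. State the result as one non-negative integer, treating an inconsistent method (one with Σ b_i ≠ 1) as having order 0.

2

b = (7/10, 3/10)
c = (0, 5/3)
Σ b_i: 7/10·1 + 3/10·1 = 1 ✓
b·c: 3/10·5/3 = 1/2 ✓; 2 stages ⇒ order 2.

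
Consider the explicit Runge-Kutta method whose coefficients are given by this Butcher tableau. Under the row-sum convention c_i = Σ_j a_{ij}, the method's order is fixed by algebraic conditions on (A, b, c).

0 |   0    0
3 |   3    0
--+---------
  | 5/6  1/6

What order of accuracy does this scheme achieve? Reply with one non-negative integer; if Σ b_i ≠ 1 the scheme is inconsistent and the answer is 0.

2

b = (5/6, 1/6)
c = (0, 3)
Σ b_i: 5/6·1 + 1/6·1 = 1 ✓
b·c: 1/6·3 = 1/2 ✓; 2 stages ⇒ order 2.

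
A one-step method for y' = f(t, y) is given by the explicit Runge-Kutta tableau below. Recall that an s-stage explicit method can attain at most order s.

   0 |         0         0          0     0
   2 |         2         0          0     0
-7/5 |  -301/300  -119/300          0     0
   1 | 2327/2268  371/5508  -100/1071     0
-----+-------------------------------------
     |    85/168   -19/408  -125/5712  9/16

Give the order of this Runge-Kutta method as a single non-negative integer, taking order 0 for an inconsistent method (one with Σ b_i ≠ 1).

4

b = (85/168, -19/408, -125/5712, 9/16)
c = (0, 2, -7/5, 1)
Ac = (0, 0, -119/150, 43/162)
Σ b_i: 85/168·1 + (-19/408)·1 + (-125/5712)·1 + 9/16·1 = 1 ✓
b·c: (-19/408)·2 + (-125/5712)·(-7/5) + 9/16·1 = 1/2 ✓
b·c²: (-19/408)·4 + (-125/5712)·49/25 + 9/16·1 = 1/3 ✓
b·Ac: (-125/5712)·(-119/150) + 9/16·43/162 = 1/6 ✓
b·c³: (-19/408)·8 + (-125/5712)·(-343/125) + 9/16·1 = 1/4 ✓
b·(c∘Ac): (-125/5712)·833/750 + 9/16·43/162 = 1/8 ✓
b·Ac²: (-125/5712)·(-119/75) + 9/16·7/81 = 1/12 ✓
b·A²c: 9/16·2/27 = 1/24 ✓; 4 stages ⇒ order 4.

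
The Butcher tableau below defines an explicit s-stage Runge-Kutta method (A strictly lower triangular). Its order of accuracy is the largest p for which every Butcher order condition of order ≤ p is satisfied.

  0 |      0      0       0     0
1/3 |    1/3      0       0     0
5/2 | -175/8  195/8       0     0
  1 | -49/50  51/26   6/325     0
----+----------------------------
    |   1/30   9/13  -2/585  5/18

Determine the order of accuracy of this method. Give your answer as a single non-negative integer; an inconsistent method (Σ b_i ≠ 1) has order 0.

4

b = (1/30, 9/13, -2/585, 5/18)
c = (0, 1/3, 5/2, 1)
Ac = (0, 0, 65/8, 7/10)
Σ b_i: 1/30·1 + 9/13·1 + (-2/585)·1 + 5/18·1 = 1 ✓
b·c: 9/13·1/3 + (-2/585)·5/2 + 5/18·1 = 1/2 ✓
b·c²: 9/13·1/9 + (-2/585)·25/4 + 5/18·1 = 1/3 ✓
b·Ac: (-2/585)·65/8 + 5/18·7/10 = 1/6 ✓
b·c³: 9/13·1/27 + (-2/585)·125/8 + 5/18·1 = 1/4 ✓
b·(c∘Ac): (-2/585)·325/16 + 5/18·7/10 = 1/8 ✓
b·Ac²: (-2/585)·65/24 + 5/18·1/3 = 1/12 ✓
b·A²c: 5/18·3/20 = 1/24 ✓; 4 stages ⇒ order 4.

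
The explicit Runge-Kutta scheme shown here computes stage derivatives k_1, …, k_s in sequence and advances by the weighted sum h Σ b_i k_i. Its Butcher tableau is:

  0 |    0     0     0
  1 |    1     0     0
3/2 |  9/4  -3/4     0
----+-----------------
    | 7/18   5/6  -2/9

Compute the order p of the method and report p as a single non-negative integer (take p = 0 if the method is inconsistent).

b = (7/18, 5/6, -2/9)
c = (0, 1, 3/2)
Ac = (0, 0, -3/4)
Σ b_i: 7/18·1 + 5/6·1 + (-2/9)·1 = 1 ✓
b·c: 5/6·1 + (-2/9)·3/2 = 1/2 ✓
b·c²: 5/6·1 + (-2/9)·9/4 = 1/3 ✓
b·Ac: (-2/9)·(-3/4) = 1/6 ✓; 3 stages ⇒ order 3.

3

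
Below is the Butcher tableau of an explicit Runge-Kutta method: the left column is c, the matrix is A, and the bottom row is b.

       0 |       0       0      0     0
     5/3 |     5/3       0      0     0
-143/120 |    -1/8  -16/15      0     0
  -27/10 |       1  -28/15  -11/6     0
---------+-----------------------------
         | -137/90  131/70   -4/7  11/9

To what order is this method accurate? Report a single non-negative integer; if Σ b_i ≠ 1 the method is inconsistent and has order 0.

2

b = (-137/90, 131/70, -4/7, 11/9)
c = (0, 5/3, -143/120, -27/10)
Ac = (0, 0, -16/9, -667/720)
Σ b_i: (-137/90)·1 + 131/70·1 + (-4/7)·1 + 11/9·1 = 1 ✓
b·c: 131/70·5/3 + (-4/7)·(-143/120) + 11/9·(-27/10) = 1/2 ✓
b·c²: 131/70·25/9 + (-4/7)·20449/14400 + 11/9·729/100 = 47869/3600 ≠ 1/3 ⇒ order 2.
b·Ac: (-4/7)·(-16/9) + 11/9·(-667/720) = -5279/45360 ≠ 1/6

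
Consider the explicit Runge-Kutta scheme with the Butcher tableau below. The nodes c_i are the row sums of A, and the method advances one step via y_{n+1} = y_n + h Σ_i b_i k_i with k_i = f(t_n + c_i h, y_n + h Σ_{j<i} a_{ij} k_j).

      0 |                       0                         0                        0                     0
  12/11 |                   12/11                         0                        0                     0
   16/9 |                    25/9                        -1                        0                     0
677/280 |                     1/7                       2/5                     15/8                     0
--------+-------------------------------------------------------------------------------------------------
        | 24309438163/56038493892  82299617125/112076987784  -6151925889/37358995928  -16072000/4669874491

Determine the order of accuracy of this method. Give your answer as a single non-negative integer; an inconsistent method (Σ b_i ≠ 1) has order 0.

b = (24309438163/56038493892, 82299617125/112076987784, -6151925889/37358995928, -16072000/4669874491)
c = (0, 12/11, 16/9, 677/280)
Ac = (0, 0, -12/11, 622/165)
Σ b_i: 24309438163/56038493892·1 + 82299617125/112076987784·1 + (-6151925889/37358995928)·1 + (-16072000/4669874491)·1 = 1 ✓
b·c: 82299617125/112076987784·12/11 + (-6151925889/37358995928)·16/9 + (-16072000/4669874491)·677/280 = 1/2 ✓
b·c²: 82299617125/112076987784·144/121 + (-6151925889/37358995928)·256/81 + (-16072000/4669874491)·458329/78400 = 1/3 ✓
b·Ac: (-6151925889/37358995928)·(-12/11) + (-16072000/4669874491)·622/165 = 1/6 ✓
b·c³: 82299617125/112076987784·1728/1331 + (-6151925889/37358995928)·4096/729 + (-16072000/4669874491)·310288733/21952000 = -1595001880685/77669352534312 ≠ 1/4 ⇒ order 3.
b·(c∘Ac): (-6151925889/37358995928)·(-64/33) + (-16072000/4669874491)·210547/23100 = 44381247992/154105858203 ≠ 1/8
b·Ac²: (-6151925889/37358995928)·(-144/121) + (-16072000/4669874491)·104576/16335 = 241244262514/1386952723827 ≠ 1/12
b·A²c: (-16072000/4669874491)·(-45/22) = 361620000/51368619401 ≠ 1/24

3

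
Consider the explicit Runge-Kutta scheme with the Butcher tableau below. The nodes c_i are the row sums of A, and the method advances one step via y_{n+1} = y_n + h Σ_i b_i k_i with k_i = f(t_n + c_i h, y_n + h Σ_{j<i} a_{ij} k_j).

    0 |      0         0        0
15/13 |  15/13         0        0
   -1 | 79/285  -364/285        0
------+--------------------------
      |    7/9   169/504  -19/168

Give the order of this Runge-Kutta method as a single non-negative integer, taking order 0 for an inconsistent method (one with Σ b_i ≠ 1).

3

b = (7/9, 169/504, -19/168)
c = (0, 15/13, -1)
Ac = (0, 0, -28/19)
Σ b_i: 7/9·1 + 169/504·1 + (-19/168)·1 = 1 ✓
b·c: 169/504·15/13 + (-19/168)·(-1) = 1/2 ✓
b·c²: 169/504·225/169 + (-19/168)·1 = 1/3 ✓
b·Ac: (-19/168)·(-28/19) = 1/6 ✓; 3 stages ⇒ order 3.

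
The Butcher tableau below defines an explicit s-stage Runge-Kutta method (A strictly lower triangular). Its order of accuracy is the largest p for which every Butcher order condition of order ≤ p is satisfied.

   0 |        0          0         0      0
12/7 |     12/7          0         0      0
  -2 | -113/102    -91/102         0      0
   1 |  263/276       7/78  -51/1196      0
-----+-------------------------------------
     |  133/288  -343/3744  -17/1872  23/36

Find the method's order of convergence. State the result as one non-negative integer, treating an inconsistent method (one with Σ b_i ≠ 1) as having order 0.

b = (133/288, -343/3744, -17/1872, 23/36)
c = (0, 12/7, -2, 1)
Ac = (0, 0, -26/17, 11/46)
Σ b_i: 133/288·1 + (-343/3744)·1 + (-17/1872)·1 + 23/36·1 = 1 ✓
b·c: (-343/3744)·12/7 + (-17/1872)·(-2) + 23/36·1 = 1/2 ✓
b·c²: (-343/3744)·144/49 + (-17/1872)·4 + 23/36·1 = 1/3 ✓
b·Ac: (-17/1872)·(-26/17) + 23/36·11/46 = 1/6 ✓
b·c³: (-343/3744)·1728/343 + (-17/1872)·(-8) + 23/36·1 = 1/4 ✓
b·(c∘Ac): (-17/1872)·52/17 + 23/36·11/46 = 1/8 ✓
b·Ac²: (-17/1872)·(-312/119) + 23/36·15/161 = 1/12 ✓
b·A²c: 23/36·3/46 = 1/24 ✓; 4 stages ⇒ order 4.

4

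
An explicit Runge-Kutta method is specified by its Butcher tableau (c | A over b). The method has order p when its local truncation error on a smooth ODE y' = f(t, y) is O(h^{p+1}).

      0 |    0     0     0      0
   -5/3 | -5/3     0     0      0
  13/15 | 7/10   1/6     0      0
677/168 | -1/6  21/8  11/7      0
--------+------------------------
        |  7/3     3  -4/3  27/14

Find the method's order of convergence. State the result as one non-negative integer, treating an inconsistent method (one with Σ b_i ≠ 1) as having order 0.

b = (7/3, 3, -4/3, 27/14)
c = (0, -5/3, 13/15, 677/168)
Ac = (0, 0, -5/18, -2531/840)
Σ b_i: 7/3·1 + 3·1 + (-4/3)·1 + 27/14·1 = 83/14 ≠ 1 ⇒ order 0.

0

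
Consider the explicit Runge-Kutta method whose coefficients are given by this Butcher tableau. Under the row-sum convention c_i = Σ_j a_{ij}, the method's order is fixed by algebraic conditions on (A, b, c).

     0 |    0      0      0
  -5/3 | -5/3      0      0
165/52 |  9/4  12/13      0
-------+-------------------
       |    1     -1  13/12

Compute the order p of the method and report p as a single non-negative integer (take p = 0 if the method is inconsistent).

0

b = (1, -1, 13/12)
c = (0, -5/3, 165/52)
Ac = (0, 0, -20/13)
Σ b_i: 1·1 + (-1)·1 + 13/12·1 = 13/12 ≠ 1 ⇒ order 0.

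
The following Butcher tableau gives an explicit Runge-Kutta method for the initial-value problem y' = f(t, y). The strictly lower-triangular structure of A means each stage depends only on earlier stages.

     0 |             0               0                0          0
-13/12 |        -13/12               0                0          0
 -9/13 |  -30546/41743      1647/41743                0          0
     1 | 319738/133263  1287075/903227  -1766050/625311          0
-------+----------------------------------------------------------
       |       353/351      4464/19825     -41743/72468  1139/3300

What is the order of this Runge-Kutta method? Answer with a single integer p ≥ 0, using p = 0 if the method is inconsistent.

b = (353/351, 4464/19825, -41743/72468, 1139/3300)
c = (0, -13/12, -9/13, 1)
Ac = (0, 0, -549/12844, 1875/4556)
Σ b_i: 353/351·1 + 4464/19825·1 + (-41743/72468)·1 + 1139/3300·1 = 1 ✓
b·c: 4464/19825·(-13/12) + (-41743/72468)·(-9/13) + 1139/3300·1 = 1/2 ✓
b·c²: 4464/19825·169/144 + (-41743/72468)·81/169 + 1139/3300·1 = 1/3 ✓
b·Ac: (-41743/72468)·(-549/12844) + 1139/3300·1875/4556 = 1/6 ✓
b·c³: 4464/19825·(-2197/1728) + (-41743/72468)·(-729/2197) + 1139/3300·1 = 1/4 ✓
b·(c∘Ac): (-41743/72468)·4941/166972 + 1139/3300·1875/4556 = 1/8 ✓
b·Ac²: (-41743/72468)·183/3952 + 1139/3300·1025/3216 = 1/12 ✓
b·A²c: 1139/3300·275/2278 = 1/24 ✓; 4 stages ⇒ order 4.

4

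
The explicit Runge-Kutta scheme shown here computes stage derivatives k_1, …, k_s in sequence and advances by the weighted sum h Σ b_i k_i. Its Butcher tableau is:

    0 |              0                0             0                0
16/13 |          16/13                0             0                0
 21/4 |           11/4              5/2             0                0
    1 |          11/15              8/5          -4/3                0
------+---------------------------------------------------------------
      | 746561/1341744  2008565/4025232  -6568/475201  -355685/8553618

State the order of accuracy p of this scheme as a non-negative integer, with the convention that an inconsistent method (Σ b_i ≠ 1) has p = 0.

3

b = (746561/1341744, 2008565/4025232, -6568/475201, -355685/8553618)
c = (0, 16/13, 21/4, 1)
Ac = (0, 0, 40/13, -327/65)
Σ b_i: 746561/1341744·1 + 2008565/4025232·1 + (-6568/475201)·1 + (-355685/8553618)·1 = 1 ✓
b·c: 2008565/4025232·16/13 + (-6568/475201)·21/4 + (-355685/8553618)·1 = 1/2 ✓
b·c²: 2008565/4025232·256/169 + (-6568/475201)·441/16 + (-355685/8553618)·1 = 1/3 ✓
b·Ac: (-6568/475201)·40/13 + (-355685/8553618)·(-327/65) = 1/6 ✓
b·c³: 2008565/4025232·4096/2197 + (-6568/475201)·9261/64 + (-355685/8553618)·1 = -9691987/8721336 ≠ 1/4 ⇒ order 3.
b·(c∘Ac): (-6568/475201)·210/13 + (-355685/8553618)·(-327/65) = -30691/2180334 ≠ 1/8
b·Ac²: (-6568/475201)·640/169 + (-355685/8553618)·(-116023/3380) = 611605747/444788136 ≠ 1/12
b·A²c: (-355685/8553618)·(-160/39) = 28454800/166795551 ≠ 1/24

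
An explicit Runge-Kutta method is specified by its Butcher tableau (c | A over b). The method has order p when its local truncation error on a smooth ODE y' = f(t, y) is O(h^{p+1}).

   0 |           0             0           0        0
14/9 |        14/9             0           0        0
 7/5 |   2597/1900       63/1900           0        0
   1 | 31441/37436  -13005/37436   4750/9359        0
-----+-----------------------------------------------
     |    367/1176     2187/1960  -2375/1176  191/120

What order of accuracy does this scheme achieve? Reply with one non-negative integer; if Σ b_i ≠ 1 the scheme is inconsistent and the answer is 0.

4

b = (367/1176, 2187/1960, -2375/1176, 191/120)
c = (0, 14/9, 7/5, 1)
Ac = (0, 0, 49/950, 65/382)
Σ b_i: 367/1176·1 + 2187/1960·1 + (-2375/1176)·1 + 191/120·1 = 1 ✓
b·c: 2187/1960·14/9 + (-2375/1176)·7/5 + 191/120·1 = 1/2 ✓
b·c²: 2187/1960·196/81 + (-2375/1176)·49/25 + 191/120·1 = 1/3 ✓
b·Ac: (-2375/1176)·49/950 + 191/120·65/382 = 1/6 ✓
b·c³: 2187/1960·2744/729 + (-2375/1176)·343/125 + 191/120·1 = 1/4 ✓
b·(c∘Ac): (-2375/1176)·343/4750 + 191/120·65/382 = 1/8 ✓
b·Ac²: (-2375/1176)·343/4275 + 191/120·265/1719 = 1/12 ✓
b·A²c: 191/120·5/191 = 1/24 ✓; 4 stages ⇒ order 4.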